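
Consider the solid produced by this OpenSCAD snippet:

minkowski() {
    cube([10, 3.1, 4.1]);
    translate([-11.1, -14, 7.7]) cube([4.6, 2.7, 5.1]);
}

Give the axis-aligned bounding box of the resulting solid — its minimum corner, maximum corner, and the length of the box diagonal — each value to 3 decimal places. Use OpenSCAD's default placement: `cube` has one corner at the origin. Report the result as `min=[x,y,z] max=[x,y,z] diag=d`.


A = translate([-11.1, -14, 7.7]) cube([4.6, 2.7, 5.1]) → bbox [-11.1,-14,7.7] .. [-6.5,-11.3,12.8]
B = cube([10, 3.1, 4.1]) → bbox [0,0,0] .. [10,3.1,4.1]
lo = A.lo+B.lo = [-11.1+0, -14+0, 7.7+0] = [-11.100,-14.000,7.700]
hi = A.hi+B.hi = [-6.5+10, -11.3+3.1, 12.8+4.1] = [3.500,-8.200,16.900]
diag = √(14.6²+5.8²+9.2²) = √331.44 = 18.205

min=[-11.100,-14.000,7.700] max=[3.500,-8.200,16.900] diag=18.205


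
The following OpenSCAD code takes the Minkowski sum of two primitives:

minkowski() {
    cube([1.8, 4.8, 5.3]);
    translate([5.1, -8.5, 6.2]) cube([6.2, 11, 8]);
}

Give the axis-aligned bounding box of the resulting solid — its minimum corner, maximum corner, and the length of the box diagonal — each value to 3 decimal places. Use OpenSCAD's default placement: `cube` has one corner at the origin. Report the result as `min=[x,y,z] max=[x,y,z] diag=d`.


min=[5.100,-8.500,6.200] max=[13.100,7.300,19.500] diag=22.148

A = translate([5.1, -8.5, 6.2]) cube([6.2, 11, 8]) → bbox [5.1,-8.5,6.2] .. [11.3,2.5,14.2]
B = cube([1.8, 4.8, 5.3]) → bbox [0,0,0] .. [1.8,4.8,5.3]
lo = A.lo+B.lo = [5.1+0, -8.5+0, 6.2+0] = [5.100,-8.500,6.200]
hi = A.hi+B.hi = [11.3+1.8, 2.5+4.8, 14.2+5.3] = [13.100,7.300,19.500]
diag = √(8²+15.8²+13.3²) = √490.53 = 22.148


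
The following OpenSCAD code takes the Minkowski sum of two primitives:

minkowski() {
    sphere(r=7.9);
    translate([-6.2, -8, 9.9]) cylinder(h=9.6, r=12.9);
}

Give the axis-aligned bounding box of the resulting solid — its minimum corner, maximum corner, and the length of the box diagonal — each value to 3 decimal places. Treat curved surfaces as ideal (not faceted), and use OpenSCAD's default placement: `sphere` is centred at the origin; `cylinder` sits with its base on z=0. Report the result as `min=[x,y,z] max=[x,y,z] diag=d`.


A = translate([-6.2, -8, 9.9]) cylinder(h=9.6, r=12.9) → bbox [-19.1,-20.9,9.9] .. [6.7,4.9,19.5]
B = sphere(r=7.9) → bbox [-7.9,-7.9,-7.9] .. [7.9,7.9,7.9]
lo = A.lo+B.lo = [-19.1-7.9, -20.9-7.9, 9.9-7.9] = [-27.000,-28.800,2.000]
hi = A.hi+B.hi = [6.7+7.9, 4.9+7.9, 19.5+7.9] = [14.600,12.800,27.400]
diag = √(41.6²+41.6²+25.4²) = √4106.28 = 64.080

min=[-27.000,-28.800,2.000] max=[14.600,12.800,27.400] diag=64.080


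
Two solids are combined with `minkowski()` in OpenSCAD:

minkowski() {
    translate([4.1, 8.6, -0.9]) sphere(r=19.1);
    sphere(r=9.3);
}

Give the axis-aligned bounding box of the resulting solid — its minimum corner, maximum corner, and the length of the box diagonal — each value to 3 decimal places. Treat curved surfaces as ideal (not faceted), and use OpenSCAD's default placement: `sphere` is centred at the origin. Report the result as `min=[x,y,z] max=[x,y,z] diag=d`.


min=[-24.300,-19.800,-29.300] max=[32.500,37.000,27.500] diag=98.380

A = translate([4.1, 8.6, -0.9]) sphere(r=19.1) → bbox [-15,-10.5,-20] .. [23.2,27.7,18.2]
B = sphere(r=9.3) → bbox [-9.3,-9.3,-9.3] .. [9.3,9.3,9.3]
lo = A.lo+B.lo = [-15-9.3, -10.5-9.3, -20-9.3] = [-24.300,-19.800,-29.300]
hi = A.hi+B.hi = [23.2+9.3, 27.7+9.3, 18.2+9.3] = [32.500,37.000,27.500]
diag = √(56.8²+56.8²+56.8²) = √9678.72 = 98.380


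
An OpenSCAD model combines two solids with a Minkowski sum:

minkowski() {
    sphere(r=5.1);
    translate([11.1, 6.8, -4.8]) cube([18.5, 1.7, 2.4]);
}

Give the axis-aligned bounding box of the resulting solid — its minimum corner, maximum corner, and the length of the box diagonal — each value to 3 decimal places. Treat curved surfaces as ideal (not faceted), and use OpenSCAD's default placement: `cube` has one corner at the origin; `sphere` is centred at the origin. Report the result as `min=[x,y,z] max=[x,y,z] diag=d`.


A = translate([11.1, 6.8, -4.8]) cube([18.5, 1.7, 2.4]) → bbox [11.1,6.8,-4.8] .. [29.6,8.5,-2.4]
B = sphere(r=5.1) → bbox [-5.1,-5.1,-5.1] .. [5.1,5.1,5.1]
lo = A.lo+B.lo = [11.1-5.1, 6.8-5.1, -4.8-5.1] = [6.000,1.700,-9.900]
hi = A.hi+B.hi = [29.6+5.1, 8.5+5.1, -2.4+5.1] = [34.700,13.600,2.700]
diag = √(28.7²+11.9²+12.6²) = √1124.06 = 33.527

min=[6.000,1.700,-9.900] max=[34.700,13.600,2.700] diag=33.527


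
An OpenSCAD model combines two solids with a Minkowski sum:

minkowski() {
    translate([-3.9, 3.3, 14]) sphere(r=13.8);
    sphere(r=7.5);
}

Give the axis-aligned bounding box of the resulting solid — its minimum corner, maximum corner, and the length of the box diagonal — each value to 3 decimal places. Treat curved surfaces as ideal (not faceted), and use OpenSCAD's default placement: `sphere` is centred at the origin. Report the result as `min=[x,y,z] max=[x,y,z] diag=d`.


min=[-25.200,-18.000,-7.300] max=[17.400,24.600,35.300] diag=73.785

A = translate([-3.9, 3.3, 14]) sphere(r=13.8) → bbox [-17.7,-10.5,0.2] .. [9.9,17.1,27.8]
B = sphere(r=7.5) → bbox [-7.5,-7.5,-7.5] .. [7.5,7.5,7.5]
lo = A.lo+B.lo = [-17.7-7.5, -10.5-7.5, 0.2-7.5] = [-25.200,-18.000,-7.300]
hi = A.hi+B.hi = [9.9+7.5, 17.1+7.5, 27.8+7.5] = [17.400,24.600,35.300]
diag = √(42.6²+42.6²+42.6²) = √5444.28 = 73.785


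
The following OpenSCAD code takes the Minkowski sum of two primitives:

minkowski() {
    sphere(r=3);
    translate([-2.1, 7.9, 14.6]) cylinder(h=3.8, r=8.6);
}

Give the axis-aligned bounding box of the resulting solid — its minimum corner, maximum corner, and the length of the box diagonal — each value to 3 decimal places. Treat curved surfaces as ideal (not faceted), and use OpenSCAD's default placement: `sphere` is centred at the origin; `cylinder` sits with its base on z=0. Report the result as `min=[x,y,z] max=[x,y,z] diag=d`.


A = translate([-2.1, 7.9, 14.6]) cylinder(h=3.8, r=8.6) → bbox [-10.7,-0.7,14.6] .. [6.5,16.5,18.4]
B = sphere(r=3) → bbox [-3,-3,-3] .. [3,3,3]
lo = A.lo+B.lo = [-10.7-3, -0.7-3, 14.6-3] = [-13.700,-3.700,11.600]
hi = A.hi+B.hi = [6.5+3, 16.5+3, 18.4+3] = [9.500,19.500,21.400]
diag = √(23.2²+23.2²+9.8²) = √1172.52 = 34.242

min=[-13.700,-3.700,11.600] max=[9.500,19.500,21.400] diag=34.242


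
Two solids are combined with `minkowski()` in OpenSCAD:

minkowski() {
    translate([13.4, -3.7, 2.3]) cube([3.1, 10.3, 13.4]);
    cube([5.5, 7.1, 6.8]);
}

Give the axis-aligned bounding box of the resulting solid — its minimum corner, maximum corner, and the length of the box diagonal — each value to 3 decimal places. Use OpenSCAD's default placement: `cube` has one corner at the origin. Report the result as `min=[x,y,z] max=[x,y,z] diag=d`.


A = translate([13.4, -3.7, 2.3]) cube([3.1, 10.3, 13.4]) → bbox [13.4,-3.7,2.3] .. [16.5,6.6,15.7]
B = cube([5.5, 7.1, 6.8]) → bbox [0,0,0] .. [5.5,7.1,6.8]
lo = A.lo+B.lo = [13.4+0, -3.7+0, 2.3+0] = [13.400,-3.700,2.300]
hi = A.hi+B.hi = [16.5+5.5, 6.6+7.1, 15.7+6.8] = [22.000,13.700,22.500]
diag = √(8.6²+17.4²+20.2²) = √784.76 = 28.014

min=[13.400,-3.700,2.300] max=[22.000,13.700,22.500] diag=28.014


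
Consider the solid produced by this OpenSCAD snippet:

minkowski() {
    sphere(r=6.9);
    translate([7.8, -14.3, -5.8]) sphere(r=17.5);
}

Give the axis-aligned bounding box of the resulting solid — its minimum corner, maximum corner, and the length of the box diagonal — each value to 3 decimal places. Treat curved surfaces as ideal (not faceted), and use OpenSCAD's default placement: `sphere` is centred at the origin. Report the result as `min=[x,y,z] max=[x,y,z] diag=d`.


min=[-16.600,-38.700,-30.200] max=[32.200,10.100,18.600] diag=84.524

A = translate([7.8, -14.3, -5.8]) sphere(r=17.5) → bbox [-9.7,-31.8,-23.3] .. [25.3,3.2,11.7]
B = sphere(r=6.9) → bbox [-6.9,-6.9,-6.9] .. [6.9,6.9,6.9]
lo = A.lo+B.lo = [-9.7-6.9, -31.8-6.9, -23.3-6.9] = [-16.600,-38.700,-30.200]
hi = A.hi+B.hi = [25.3+6.9, 3.2+6.9, 11.7+6.9] = [32.200,10.100,18.600]
diag = √(48.8²+48.8²+48.8²) = √7144.32 = 84.524


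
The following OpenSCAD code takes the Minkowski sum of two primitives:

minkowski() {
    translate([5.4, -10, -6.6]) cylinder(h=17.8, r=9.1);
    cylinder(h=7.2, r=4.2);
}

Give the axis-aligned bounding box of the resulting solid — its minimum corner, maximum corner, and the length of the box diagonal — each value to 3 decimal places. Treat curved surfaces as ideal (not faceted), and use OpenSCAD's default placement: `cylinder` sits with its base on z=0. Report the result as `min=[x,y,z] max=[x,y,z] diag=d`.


min=[-7.900,-23.300,-6.600] max=[18.700,3.300,18.400] diag=45.168

A = translate([5.4, -10, -6.6]) cylinder(h=17.8, r=9.1) → bbox [-3.7,-19.1,-6.6] .. [14.5,-0.9,11.2]
B = cylinder(h=7.2, r=4.2) → bbox [-4.2,-4.2,0] .. [4.2,4.2,7.2]
lo = A.lo+B.lo = [-3.7-4.2, -19.1-4.2, -6.6+0] = [-7.900,-23.300,-6.600]
hi = A.hi+B.hi = [14.5+4.2, -0.9+4.2, 11.2+7.2] = [18.700,3.300,18.400]
diag = √(26.6²+26.6²+25²) = √2040.12 = 45.168


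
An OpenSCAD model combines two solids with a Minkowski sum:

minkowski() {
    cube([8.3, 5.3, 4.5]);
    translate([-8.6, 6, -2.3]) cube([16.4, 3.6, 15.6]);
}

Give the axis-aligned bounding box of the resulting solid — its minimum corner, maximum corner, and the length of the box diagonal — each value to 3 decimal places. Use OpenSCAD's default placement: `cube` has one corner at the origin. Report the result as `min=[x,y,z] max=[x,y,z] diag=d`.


A = translate([-8.6, 6, -2.3]) cube([16.4, 3.6, 15.6]) → bbox [-8.6,6,-2.3] .. [7.8,9.6,13.3]
B = cube([8.3, 5.3, 4.5]) → bbox [0,0,0] .. [8.3,5.3,4.5]
lo = A.lo+B.lo = [-8.6+0, 6+0, -2.3+0] = [-8.600,6.000,-2.300]
hi = A.hi+B.hi = [7.8+8.3, 9.6+5.3, 13.3+4.5] = [16.100,14.900,17.800]
diag = √(24.7²+8.9²+20.1²) = √1093.31 = 33.065

min=[-8.600,6.000,-2.300] max=[16.100,14.900,17.800] diag=33.065


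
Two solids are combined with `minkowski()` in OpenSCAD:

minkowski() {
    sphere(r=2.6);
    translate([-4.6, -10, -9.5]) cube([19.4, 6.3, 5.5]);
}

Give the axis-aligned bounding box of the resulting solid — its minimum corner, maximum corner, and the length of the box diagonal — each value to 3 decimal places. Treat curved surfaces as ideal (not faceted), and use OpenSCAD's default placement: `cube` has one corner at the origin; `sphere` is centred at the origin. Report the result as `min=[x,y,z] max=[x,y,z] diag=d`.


min=[-7.200,-12.600,-12.100] max=[17.400,-1.100,-1.400] diag=29.187

A = translate([-4.6, -10, -9.5]) cube([19.4, 6.3, 5.5]) → bbox [-4.6,-10,-9.5] .. [14.8,-3.7,-4]
B = sphere(r=2.6) → bbox [-2.6,-2.6,-2.6] .. [2.6,2.6,2.6]
lo = A.lo+B.lo = [-4.6-2.6, -10-2.6, -9.5-2.6] = [-7.200,-12.600,-12.100]
hi = A.hi+B.hi = [14.8+2.6, -3.7+2.6, -4+2.6] = [17.400,-1.100,-1.400]
diag = √(24.6²+11.5²+10.7²) = √851.9 = 29.187


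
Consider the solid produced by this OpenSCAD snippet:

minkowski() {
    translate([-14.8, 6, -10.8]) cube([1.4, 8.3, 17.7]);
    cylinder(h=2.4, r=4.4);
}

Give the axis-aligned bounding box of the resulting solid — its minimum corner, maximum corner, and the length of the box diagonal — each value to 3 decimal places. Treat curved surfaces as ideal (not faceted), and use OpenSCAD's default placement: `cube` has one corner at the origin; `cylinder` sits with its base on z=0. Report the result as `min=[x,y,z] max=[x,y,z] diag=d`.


min=[-19.200,1.600,-10.800] max=[-9.000,18.700,9.300] diag=28.292

A = translate([-14.8, 6, -10.8]) cube([1.4, 8.3, 17.7]) → bbox [-14.8,6,-10.8] .. [-13.4,14.3,6.9]
B = cylinder(h=2.4, r=4.4) → bbox [-4.4,-4.4,0] .. [4.4,4.4,2.4]
lo = A.lo+B.lo = [-14.8-4.4, 6-4.4, -10.8+0] = [-19.200,1.600,-10.800]
hi = A.hi+B.hi = [-13.4+4.4, 14.3+4.4, 6.9+2.4] = [-9.000,18.700,9.300]
diag = √(10.2²+17.1²+20.1²) = √800.46 = 28.292


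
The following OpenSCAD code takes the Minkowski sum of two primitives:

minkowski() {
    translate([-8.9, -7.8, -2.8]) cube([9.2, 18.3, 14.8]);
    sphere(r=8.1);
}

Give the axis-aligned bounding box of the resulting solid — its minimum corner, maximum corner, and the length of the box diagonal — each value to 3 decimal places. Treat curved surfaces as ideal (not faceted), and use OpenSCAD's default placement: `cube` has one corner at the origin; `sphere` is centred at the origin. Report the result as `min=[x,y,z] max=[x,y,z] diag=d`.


min=[-17.000,-15.900,-10.900] max=[8.400,18.600,20.100] diag=52.881

A = translate([-8.9, -7.8, -2.8]) cube([9.2, 18.3, 14.8]) → bbox [-8.9,-7.8,-2.8] .. [0.3,10.5,12]
B = sphere(r=8.1) → bbox [-8.1,-8.1,-8.1] .. [8.1,8.1,8.1]
lo = A.lo+B.lo = [-8.9-8.1, -7.8-8.1, -2.8-8.1] = [-17.000,-15.900,-10.900]
hi = A.hi+B.hi = [0.3+8.1, 10.5+8.1, 12+8.1] = [8.400,18.600,20.100]
diag = √(25.4²+34.5²+31²) = √2796.41 = 52.881


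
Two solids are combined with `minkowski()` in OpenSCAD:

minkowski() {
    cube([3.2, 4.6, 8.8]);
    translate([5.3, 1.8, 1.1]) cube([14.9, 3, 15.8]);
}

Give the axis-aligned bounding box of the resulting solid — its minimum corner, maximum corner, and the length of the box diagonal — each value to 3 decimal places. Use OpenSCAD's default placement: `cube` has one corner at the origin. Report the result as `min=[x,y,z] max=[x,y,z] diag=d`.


A = translate([5.3, 1.8, 1.1]) cube([14.9, 3, 15.8]) → bbox [5.3,1.8,1.1] .. [20.2,4.8,16.9]
B = cube([3.2, 4.6, 8.8]) → bbox [0,0,0] .. [3.2,4.6,8.8]
lo = A.lo+B.lo = [5.3+0, 1.8+0, 1.1+0] = [5.300,1.800,1.100]
hi = A.hi+B.hi = [20.2+3.2, 4.8+4.6, 16.9+8.8] = [23.400,9.400,25.700]
diag = √(18.1²+7.6²+24.6²) = √990.53 = 31.473

min=[5.300,1.800,1.100] max=[23.400,9.400,25.700] diag=31.473


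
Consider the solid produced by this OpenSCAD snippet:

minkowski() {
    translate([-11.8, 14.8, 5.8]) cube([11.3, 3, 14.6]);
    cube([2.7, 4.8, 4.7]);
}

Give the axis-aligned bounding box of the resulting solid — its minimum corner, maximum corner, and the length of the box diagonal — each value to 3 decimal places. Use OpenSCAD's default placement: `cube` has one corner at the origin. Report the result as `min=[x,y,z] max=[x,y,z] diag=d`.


A = translate([-11.8, 14.8, 5.8]) cube([11.3, 3, 14.6]) → bbox [-11.8,14.8,5.8] .. [-0.5,17.8,20.4]
B = cube([2.7, 4.8, 4.7]) → bbox [0,0,0] .. [2.7,4.8,4.7]
lo = A.lo+B.lo = [-11.8+0, 14.8+0, 5.8+0] = [-11.800,14.800,5.800]
hi = A.hi+B.hi = [-0.5+2.7, 17.8+4.8, 20.4+4.7] = [2.200,22.600,25.100]
diag = √(14²+7.8²+19.3²) = √629.33 = 25.086

min=[-11.800,14.800,5.800] max=[2.200,22.600,25.100] diag=25.086


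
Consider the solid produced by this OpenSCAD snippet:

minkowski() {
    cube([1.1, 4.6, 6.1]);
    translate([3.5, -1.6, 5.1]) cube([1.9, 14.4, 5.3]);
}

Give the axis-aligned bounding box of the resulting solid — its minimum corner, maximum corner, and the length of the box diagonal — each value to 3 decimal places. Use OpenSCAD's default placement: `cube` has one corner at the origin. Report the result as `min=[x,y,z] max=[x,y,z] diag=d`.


A = translate([3.5, -1.6, 5.1]) cube([1.9, 14.4, 5.3]) → bbox [3.5,-1.6,5.1] .. [5.4,12.8,10.4]
B = cube([1.1, 4.6, 6.1]) → bbox [0,0,0] .. [1.1,4.6,6.1]
lo = A.lo+B.lo = [3.5+0, -1.6+0, 5.1+0] = [3.500,-1.600,5.100]
hi = A.hi+B.hi = [5.4+1.1, 12.8+4.6, 10.4+6.1] = [6.500,17.400,16.500]
diag = √(3²+19²+11.4²) = √499.96 = 22.360

min=[3.500,-1.600,5.100] max=[6.500,17.400,16.500] diag=22.360


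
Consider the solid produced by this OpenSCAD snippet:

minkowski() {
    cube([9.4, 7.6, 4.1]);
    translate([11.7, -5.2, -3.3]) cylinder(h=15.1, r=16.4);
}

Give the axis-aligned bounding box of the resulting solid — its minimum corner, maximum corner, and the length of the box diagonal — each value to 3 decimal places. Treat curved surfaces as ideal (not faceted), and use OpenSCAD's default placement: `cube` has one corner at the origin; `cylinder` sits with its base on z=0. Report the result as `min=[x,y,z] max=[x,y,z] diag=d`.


A = translate([11.7, -5.2, -3.3]) cylinder(h=15.1, r=16.4) → bbox [-4.7,-21.6,-3.3] .. [28.1,11.2,11.8]
B = cube([9.4, 7.6, 4.1]) → bbox [0,0,0] .. [9.4,7.6,4.1]
lo = A.lo+B.lo = [-4.7+0, -21.6+0, -3.3+0] = [-4.700,-21.600,-3.300]
hi = A.hi+B.hi = [28.1+9.4, 11.2+7.6, 11.8+4.1] = [37.500,18.800,15.900]
diag = √(42.2²+40.4²+19.2²) = √3781.64 = 61.495

min=[-4.700,-21.600,-3.300] max=[37.500,18.800,15.900] diag=61.495


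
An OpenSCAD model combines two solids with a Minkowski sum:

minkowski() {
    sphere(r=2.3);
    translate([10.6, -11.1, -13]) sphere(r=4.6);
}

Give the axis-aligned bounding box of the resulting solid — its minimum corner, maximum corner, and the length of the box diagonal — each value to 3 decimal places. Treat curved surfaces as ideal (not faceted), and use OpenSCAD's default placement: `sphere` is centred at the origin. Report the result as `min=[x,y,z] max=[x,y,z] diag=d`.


min=[3.700,-18.000,-19.900] max=[17.500,-4.200,-6.100] diag=23.902

A = translate([10.6, -11.1, -13]) sphere(r=4.6) → bbox [6,-15.7,-17.6] .. [15.2,-6.5,-8.4]
B = sphere(r=2.3) → bbox [-2.3,-2.3,-2.3] .. [2.3,2.3,2.3]
lo = A.lo+B.lo = [6-2.3, -15.7-2.3, -17.6-2.3] = [3.700,-18.000,-19.900]
hi = A.hi+B.hi = [15.2+2.3, -6.5+2.3, -8.4+2.3] = [17.500,-4.200,-6.100]
diag = √(13.8²+13.8²+13.8²) = √571.32 = 23.902


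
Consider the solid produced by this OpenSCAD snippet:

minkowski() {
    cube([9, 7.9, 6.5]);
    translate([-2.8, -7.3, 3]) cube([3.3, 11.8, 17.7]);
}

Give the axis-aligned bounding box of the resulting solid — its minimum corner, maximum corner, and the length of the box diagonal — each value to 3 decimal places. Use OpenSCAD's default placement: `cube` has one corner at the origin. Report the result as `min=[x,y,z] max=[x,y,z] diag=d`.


A = translate([-2.8, -7.3, 3]) cube([3.3, 11.8, 17.7]) → bbox [-2.8,-7.3,3] .. [0.5,4.5,20.7]
B = cube([9, 7.9, 6.5]) → bbox [0,0,0] .. [9,7.9,6.5]
lo = A.lo+B.lo = [-2.8+0, -7.3+0, 3+0] = [-2.800,-7.300,3.000]
hi = A.hi+B.hi = [0.5+9, 4.5+7.9, 20.7+6.5] = [9.500,12.400,27.200]
diag = √(12.3²+19.7²+24.2²) = √1125.02 = 33.541

min=[-2.800,-7.300,3.000] max=[9.500,12.400,27.200] diag=33.541


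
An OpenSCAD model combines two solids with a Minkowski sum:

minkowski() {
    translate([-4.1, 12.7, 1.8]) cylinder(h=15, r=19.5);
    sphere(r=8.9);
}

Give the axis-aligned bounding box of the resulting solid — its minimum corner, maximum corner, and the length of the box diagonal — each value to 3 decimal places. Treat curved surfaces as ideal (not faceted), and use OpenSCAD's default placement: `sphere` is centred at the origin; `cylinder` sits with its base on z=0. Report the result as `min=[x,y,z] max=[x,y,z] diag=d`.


min=[-32.500,-15.700,-7.100] max=[24.300,41.100,25.700] diag=86.766

A = translate([-4.1, 12.7, 1.8]) cylinder(h=15, r=19.5) → bbox [-23.6,-6.8,1.8] .. [15.4,32.2,16.8]
B = sphere(r=8.9) → bbox [-8.9,-8.9,-8.9] .. [8.9,8.9,8.9]
lo = A.lo+B.lo = [-23.6-8.9, -6.8-8.9, 1.8-8.9] = [-32.500,-15.700,-7.100]
hi = A.hi+B.hi = [15.4+8.9, 32.2+8.9, 16.8+8.9] = [24.300,41.100,25.700]
diag = √(56.8²+56.8²+32.8²) = √7528.32 = 86.766


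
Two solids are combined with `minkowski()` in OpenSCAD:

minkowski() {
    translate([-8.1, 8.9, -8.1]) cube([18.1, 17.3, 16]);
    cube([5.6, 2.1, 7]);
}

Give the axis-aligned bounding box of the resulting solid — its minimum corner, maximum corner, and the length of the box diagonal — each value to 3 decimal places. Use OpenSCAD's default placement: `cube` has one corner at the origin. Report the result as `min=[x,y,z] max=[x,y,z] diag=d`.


min=[-8.100,8.900,-8.100] max=[15.600,28.300,14.900] diag=38.302

A = translate([-8.1, 8.9, -8.1]) cube([18.1, 17.3, 16]) → bbox [-8.1,8.9,-8.1] .. [10,26.2,7.9]
B = cube([5.6, 2.1, 7]) → bbox [0,0,0] .. [5.6,2.1,7]
lo = A.lo+B.lo = [-8.1+0, 8.9+0, -8.1+0] = [-8.100,8.900,-8.100]
hi = A.hi+B.hi = [10+5.6, 26.2+2.1, 7.9+7] = [15.600,28.300,14.900]
diag = √(23.7²+19.4²+23²) = √1467.05 = 38.302


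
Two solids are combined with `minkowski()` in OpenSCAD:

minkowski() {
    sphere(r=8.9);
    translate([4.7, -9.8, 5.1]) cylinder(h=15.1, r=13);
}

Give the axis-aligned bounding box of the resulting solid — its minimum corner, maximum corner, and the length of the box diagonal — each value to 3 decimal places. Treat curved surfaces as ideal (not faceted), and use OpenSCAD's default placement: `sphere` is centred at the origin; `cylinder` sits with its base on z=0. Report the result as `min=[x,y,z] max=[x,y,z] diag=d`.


min=[-17.200,-31.700,-3.800] max=[26.600,12.100,29.100] diag=70.138

A = translate([4.7, -9.8, 5.1]) cylinder(h=15.1, r=13) → bbox [-8.3,-22.8,5.1] .. [17.7,3.2,20.2]
B = sphere(r=8.9) → bbox [-8.9,-8.9,-8.9] .. [8.9,8.9,8.9]
lo = A.lo+B.lo = [-8.3-8.9, -22.8-8.9, 5.1-8.9] = [-17.200,-31.700,-3.800]
hi = A.hi+B.hi = [17.7+8.9, 3.2+8.9, 20.2+8.9] = [26.600,12.100,29.100]
diag = √(43.8²+43.8²+32.9²) = √4919.29 = 70.138


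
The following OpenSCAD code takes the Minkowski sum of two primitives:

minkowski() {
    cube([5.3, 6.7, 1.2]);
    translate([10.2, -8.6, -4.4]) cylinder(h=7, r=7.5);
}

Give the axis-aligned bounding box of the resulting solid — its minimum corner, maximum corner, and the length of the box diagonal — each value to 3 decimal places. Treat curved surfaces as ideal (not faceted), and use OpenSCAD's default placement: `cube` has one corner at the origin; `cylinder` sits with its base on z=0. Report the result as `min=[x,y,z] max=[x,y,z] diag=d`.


A = translate([10.2, -8.6, -4.4]) cylinder(h=7, r=7.5) → bbox [2.7,-16.1,-4.4] .. [17.7,-1.1,2.6]
B = cube([5.3, 6.7, 1.2]) → bbox [0,0,0] .. [5.3,6.7,1.2]
lo = A.lo+B.lo = [2.7+0, -16.1+0, -4.4+0] = [2.700,-16.100,-4.400]
hi = A.hi+B.hi = [17.7+5.3, -1.1+6.7, 2.6+1.2] = [23.000,5.600,3.800]
diag = √(20.3²+21.7²+8.2²) = √950.22 = 30.826

min=[2.700,-16.100,-4.400] max=[23.000,5.600,3.800] diag=30.826


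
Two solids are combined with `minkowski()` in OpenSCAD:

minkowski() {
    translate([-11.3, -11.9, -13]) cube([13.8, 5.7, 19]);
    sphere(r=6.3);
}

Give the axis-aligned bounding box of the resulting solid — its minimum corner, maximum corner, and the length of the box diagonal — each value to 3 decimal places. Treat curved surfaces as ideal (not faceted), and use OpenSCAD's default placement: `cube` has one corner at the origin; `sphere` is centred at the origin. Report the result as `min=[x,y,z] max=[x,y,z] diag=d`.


A = translate([-11.3, -11.9, -13]) cube([13.8, 5.7, 19]) → bbox [-11.3,-11.9,-13] .. [2.5,-6.2,6]
B = sphere(r=6.3) → bbox [-6.3,-6.3,-6.3] .. [6.3,6.3,6.3]
lo = A.lo+B.lo = [-11.3-6.3, -11.9-6.3, -13-6.3] = [-17.600,-18.200,-19.300]
hi = A.hi+B.hi = [2.5+6.3, -6.2+6.3, 6+6.3] = [8.800,0.100,12.300]
diag = √(26.4²+18.3²+31.6²) = √2030.41 = 45.060

min=[-17.600,-18.200,-19.300] max=[8.800,0.100,12.300] diag=45.060


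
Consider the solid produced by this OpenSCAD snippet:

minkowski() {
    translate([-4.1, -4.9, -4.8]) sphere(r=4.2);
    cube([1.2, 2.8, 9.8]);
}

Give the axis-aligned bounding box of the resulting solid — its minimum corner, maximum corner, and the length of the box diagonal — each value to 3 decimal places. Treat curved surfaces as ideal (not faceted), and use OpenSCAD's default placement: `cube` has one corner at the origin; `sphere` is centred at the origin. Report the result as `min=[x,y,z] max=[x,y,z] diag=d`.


A = translate([-4.1, -4.9, -4.8]) sphere(r=4.2) → bbox [-8.3,-9.1,-9] .. [0.1,-0.7,-0.6]
B = cube([1.2, 2.8, 9.8]) → bbox [0,0,0] .. [1.2,2.8,9.8]
lo = A.lo+B.lo = [-8.3+0, -9.1+0, -9+0] = [-8.300,-9.100,-9.000]
hi = A.hi+B.hi = [0.1+1.2, -0.7+2.8, -0.6+9.8] = [1.300,2.100,9.200]
diag = √(9.6²+11.2²+18.2²) = √548.84 = 23.427

min=[-8.300,-9.100,-9.000] max=[1.300,2.100,9.200] diag=23.427


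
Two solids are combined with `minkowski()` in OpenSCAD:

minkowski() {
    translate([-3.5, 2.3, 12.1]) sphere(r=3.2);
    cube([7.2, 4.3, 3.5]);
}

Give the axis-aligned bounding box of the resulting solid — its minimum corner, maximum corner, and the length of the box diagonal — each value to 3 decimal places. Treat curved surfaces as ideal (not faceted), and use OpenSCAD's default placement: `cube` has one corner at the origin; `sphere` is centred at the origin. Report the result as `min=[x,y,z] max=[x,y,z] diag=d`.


A = translate([-3.5, 2.3, 12.1]) sphere(r=3.2) → bbox [-6.7,-0.9,8.9] .. [-0.3,5.5,15.3]
B = cube([7.2, 4.3, 3.5]) → bbox [0,0,0] .. [7.2,4.3,3.5]
lo = A.lo+B.lo = [-6.7+0, -0.9+0, 8.9+0] = [-6.700,-0.900,8.900]
hi = A.hi+B.hi = [-0.3+7.2, 5.5+4.3, 15.3+3.5] = [6.900,9.800,18.800]
diag = √(13.6²+10.7²+9.9²) = √397.46 = 19.936

min=[-6.700,-0.900,8.900] max=[6.900,9.800,18.800] diag=19.936


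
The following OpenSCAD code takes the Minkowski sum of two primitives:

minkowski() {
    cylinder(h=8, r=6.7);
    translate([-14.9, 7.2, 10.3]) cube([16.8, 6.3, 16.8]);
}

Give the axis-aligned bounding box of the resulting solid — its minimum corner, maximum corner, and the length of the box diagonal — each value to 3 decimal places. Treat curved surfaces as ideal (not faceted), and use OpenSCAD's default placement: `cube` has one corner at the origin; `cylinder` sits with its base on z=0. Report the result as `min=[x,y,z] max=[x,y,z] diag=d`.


A = translate([-14.9, 7.2, 10.3]) cube([16.8, 6.3, 16.8]) → bbox [-14.9,7.2,10.3] .. [1.9,13.5,27.1]
B = cylinder(h=8, r=6.7) → bbox [-6.7,-6.7,0] .. [6.7,6.7,8]
lo = A.lo+B.lo = [-14.9-6.7, 7.2-6.7, 10.3+0] = [-21.600,0.500,10.300]
hi = A.hi+B.hi = [1.9+6.7, 13.5+6.7, 27.1+8] = [8.600,20.200,35.100]
diag = √(30.2²+19.7²+24.8²) = √1915.17 = 43.763

min=[-21.600,0.500,10.300] max=[8.600,20.200,35.100] diag=43.763


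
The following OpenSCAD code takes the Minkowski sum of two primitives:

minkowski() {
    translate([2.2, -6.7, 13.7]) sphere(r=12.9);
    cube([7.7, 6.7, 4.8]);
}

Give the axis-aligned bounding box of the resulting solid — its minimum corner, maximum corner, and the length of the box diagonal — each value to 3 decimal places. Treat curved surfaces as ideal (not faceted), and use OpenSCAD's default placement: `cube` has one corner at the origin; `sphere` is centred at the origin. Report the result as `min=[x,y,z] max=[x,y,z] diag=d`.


A = translate([2.2, -6.7, 13.7]) sphere(r=12.9) → bbox [-10.7,-19.6,0.8] .. [15.1,6.2,26.6]
B = cube([7.7, 6.7, 4.8]) → bbox [0,0,0] .. [7.7,6.7,4.8]
lo = A.lo+B.lo = [-10.7+0, -19.6+0, 0.8+0] = [-10.700,-19.600,0.800]
hi = A.hi+B.hi = [15.1+7.7, 6.2+6.7, 26.6+4.8] = [22.800,12.900,31.400]
diag = √(33.5²+32.5²+30.6²) = √3114.86 = 55.811

min=[-10.700,-19.600,0.800] max=[22.800,12.900,31.400] diag=55.811


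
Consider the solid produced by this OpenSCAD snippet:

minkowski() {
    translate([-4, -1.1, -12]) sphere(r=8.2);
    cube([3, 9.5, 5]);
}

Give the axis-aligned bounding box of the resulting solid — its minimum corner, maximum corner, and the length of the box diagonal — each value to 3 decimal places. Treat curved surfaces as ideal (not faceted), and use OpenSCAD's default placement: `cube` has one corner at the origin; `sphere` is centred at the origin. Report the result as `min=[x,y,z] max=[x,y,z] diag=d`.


A = translate([-4, -1.1, -12]) sphere(r=8.2) → bbox [-12.2,-9.3,-20.2] .. [4.2,7.1,-3.8]
B = cube([3, 9.5, 5]) → bbox [0,0,0] .. [3,9.5,5]
lo = A.lo+B.lo = [-12.2+0, -9.3+0, -20.2+0] = [-12.200,-9.300,-20.200]
hi = A.hi+B.hi = [4.2+3, 7.1+9.5, -3.8+5] = [7.200,16.600,1.200]
diag = √(19.4²+25.9²+21.4²) = √1505.13 = 38.796

min=[-12.200,-9.300,-20.200] max=[7.200,16.600,1.200] diag=38.796


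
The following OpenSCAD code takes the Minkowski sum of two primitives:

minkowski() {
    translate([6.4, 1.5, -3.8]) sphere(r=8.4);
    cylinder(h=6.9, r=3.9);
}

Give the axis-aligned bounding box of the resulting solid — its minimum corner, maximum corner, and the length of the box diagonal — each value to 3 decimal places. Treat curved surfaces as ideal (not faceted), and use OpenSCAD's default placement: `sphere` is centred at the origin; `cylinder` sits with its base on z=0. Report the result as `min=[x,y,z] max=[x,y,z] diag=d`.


A = translate([6.4, 1.5, -3.8]) sphere(r=8.4) → bbox [-2,-6.9,-12.2] .. [14.8,9.9,4.6]
B = cylinder(h=6.9, r=3.9) → bbox [-3.9,-3.9,0] .. [3.9,3.9,6.9]
lo = A.lo+B.lo = [-2-3.9, -6.9-3.9, -12.2+0] = [-5.900,-10.800,-12.200]
hi = A.hi+B.hi = [14.8+3.9, 9.9+3.9, 4.6+6.9] = [18.700,13.800,11.500]
diag = √(24.6²+24.6²+23.7²) = √1772.01 = 42.095

min=[-5.900,-10.800,-12.200] max=[18.700,13.800,11.500] diag=42.095


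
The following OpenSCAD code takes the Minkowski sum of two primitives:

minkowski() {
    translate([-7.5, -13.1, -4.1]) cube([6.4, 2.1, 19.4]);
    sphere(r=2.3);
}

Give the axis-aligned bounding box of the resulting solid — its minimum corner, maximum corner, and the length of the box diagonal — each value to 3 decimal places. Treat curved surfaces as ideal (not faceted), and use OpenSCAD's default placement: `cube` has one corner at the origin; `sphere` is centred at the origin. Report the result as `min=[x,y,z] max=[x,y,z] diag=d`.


min=[-9.800,-15.400,-6.400] max=[1.200,-8.700,17.600] diag=27.238

A = translate([-7.5, -13.1, -4.1]) cube([6.4, 2.1, 19.4]) → bbox [-7.5,-13.1,-4.1] .. [-1.1,-11,15.3]
B = sphere(r=2.3) → bbox [-2.3,-2.3,-2.3] .. [2.3,2.3,2.3]
lo = A.lo+B.lo = [-7.5-2.3, -13.1-2.3, -4.1-2.3] = [-9.800,-15.400,-6.400]
hi = A.hi+B.hi = [-1.1+2.3, -11+2.3, 15.3+2.3] = [1.200,-8.700,17.600]
diag = √(11²+6.7²+24²) = √741.89 = 27.238


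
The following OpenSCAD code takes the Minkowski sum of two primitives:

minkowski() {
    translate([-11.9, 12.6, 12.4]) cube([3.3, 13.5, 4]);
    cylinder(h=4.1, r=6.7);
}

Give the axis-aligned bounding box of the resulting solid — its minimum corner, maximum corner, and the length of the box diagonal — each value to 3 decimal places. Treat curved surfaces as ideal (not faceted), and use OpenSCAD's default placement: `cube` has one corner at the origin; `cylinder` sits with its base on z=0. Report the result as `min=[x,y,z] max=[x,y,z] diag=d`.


A = translate([-11.9, 12.6, 12.4]) cube([3.3, 13.5, 4]) → bbox [-11.9,12.6,12.4] .. [-8.6,26.1,16.4]
B = cylinder(h=4.1, r=6.7) → bbox [-6.7,-6.7,0] .. [6.7,6.7,4.1]
lo = A.lo+B.lo = [-11.9-6.7, 12.6-6.7, 12.4+0] = [-18.600,5.900,12.400]
hi = A.hi+B.hi = [-8.6+6.7, 26.1+6.7, 16.4+4.1] = [-1.900,32.800,20.500]
diag = √(16.7²+26.9²+8.1²) = √1068.11 = 32.682

min=[-18.600,5.900,12.400] max=[-1.900,32.800,20.500] diag=32.682


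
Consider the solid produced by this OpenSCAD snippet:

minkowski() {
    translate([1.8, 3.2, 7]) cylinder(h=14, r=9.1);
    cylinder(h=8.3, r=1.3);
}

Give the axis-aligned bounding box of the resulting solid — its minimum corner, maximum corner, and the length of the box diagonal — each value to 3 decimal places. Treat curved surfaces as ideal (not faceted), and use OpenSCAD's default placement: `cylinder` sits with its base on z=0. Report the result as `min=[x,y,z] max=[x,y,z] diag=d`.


A = translate([1.8, 3.2, 7]) cylinder(h=14, r=9.1) → bbox [-7.3,-5.9,7] .. [10.9,12.3,21]
B = cylinder(h=8.3, r=1.3) → bbox [-1.3,-1.3,0] .. [1.3,1.3,8.3]
lo = A.lo+B.lo = [-7.3-1.3, -5.9-1.3, 7+0] = [-8.600,-7.200,7.000]
hi = A.hi+B.hi = [10.9+1.3, 12.3+1.3, 21+8.3] = [12.200,13.600,29.300]
diag = √(20.8²+20.8²+22.3²) = √1362.57 = 36.913

min=[-8.600,-7.200,7.000] max=[12.200,13.600,29.300] diag=36.913


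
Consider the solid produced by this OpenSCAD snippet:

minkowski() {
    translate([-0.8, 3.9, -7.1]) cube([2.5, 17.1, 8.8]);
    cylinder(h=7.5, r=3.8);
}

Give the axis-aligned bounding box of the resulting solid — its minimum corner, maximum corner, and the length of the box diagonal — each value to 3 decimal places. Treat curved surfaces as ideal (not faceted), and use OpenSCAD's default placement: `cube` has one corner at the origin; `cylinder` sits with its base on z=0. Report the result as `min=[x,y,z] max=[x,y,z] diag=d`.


A = translate([-0.8, 3.9, -7.1]) cube([2.5, 17.1, 8.8]) → bbox [-0.8,3.9,-7.1] .. [1.7,21,1.7]
B = cylinder(h=7.5, r=3.8) → bbox [-3.8,-3.8,0] .. [3.8,3.8,7.5]
lo = A.lo+B.lo = [-0.8-3.8, 3.9-3.8, -7.1+0] = [-4.600,0.100,-7.100]
hi = A.hi+B.hi = [1.7+3.8, 21+3.8, 1.7+7.5] = [5.500,24.800,9.200]
diag = √(10.1²+24.7²+16.3²) = √977.79 = 31.270

min=[-4.600,0.100,-7.100] max=[5.500,24.800,9.200] diag=31.270


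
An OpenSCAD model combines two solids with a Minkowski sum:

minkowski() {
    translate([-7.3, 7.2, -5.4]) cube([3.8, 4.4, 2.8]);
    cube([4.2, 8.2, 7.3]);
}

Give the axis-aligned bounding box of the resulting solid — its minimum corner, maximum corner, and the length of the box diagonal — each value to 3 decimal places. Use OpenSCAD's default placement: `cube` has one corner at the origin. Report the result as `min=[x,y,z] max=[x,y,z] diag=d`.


A = translate([-7.3, 7.2, -5.4]) cube([3.8, 4.4, 2.8]) → bbox [-7.3,7.2,-5.4] .. [-3.5,11.6,-2.6]
B = cube([4.2, 8.2, 7.3]) → bbox [0,0,0] .. [4.2,8.2,7.3]
lo = A.lo+B.lo = [-7.3+0, 7.2+0, -5.4+0] = [-7.300,7.200,-5.400]
hi = A.hi+B.hi = [-3.5+4.2, 11.6+8.2, -2.6+7.3] = [0.700,19.800,4.700]
diag = √(8²+12.6²+10.1²) = √324.77 = 18.021

min=[-7.300,7.200,-5.400] max=[0.700,19.800,4.700] diag=18.021


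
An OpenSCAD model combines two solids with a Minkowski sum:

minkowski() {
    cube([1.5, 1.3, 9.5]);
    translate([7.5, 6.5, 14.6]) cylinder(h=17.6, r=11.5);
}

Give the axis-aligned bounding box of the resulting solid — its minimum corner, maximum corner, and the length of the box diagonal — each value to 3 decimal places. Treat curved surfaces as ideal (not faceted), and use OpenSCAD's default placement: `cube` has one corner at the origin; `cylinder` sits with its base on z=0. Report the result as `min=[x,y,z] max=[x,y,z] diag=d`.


min=[-4.000,-5.000,14.600] max=[20.500,19.300,41.700] diag=43.877

A = translate([7.5, 6.5, 14.6]) cylinder(h=17.6, r=11.5) → bbox [-4,-5,14.6] .. [19,18,32.2]
B = cube([1.5, 1.3, 9.5]) → bbox [0,0,0] .. [1.5,1.3,9.5]
lo = A.lo+B.lo = [-4+0, -5+0, 14.6+0] = [-4.000,-5.000,14.600]
hi = A.hi+B.hi = [19+1.5, 18+1.3, 32.2+9.5] = [20.500,19.300,41.700]
diag = √(24.5²+24.3²+27.1²) = √1925.15 = 43.877


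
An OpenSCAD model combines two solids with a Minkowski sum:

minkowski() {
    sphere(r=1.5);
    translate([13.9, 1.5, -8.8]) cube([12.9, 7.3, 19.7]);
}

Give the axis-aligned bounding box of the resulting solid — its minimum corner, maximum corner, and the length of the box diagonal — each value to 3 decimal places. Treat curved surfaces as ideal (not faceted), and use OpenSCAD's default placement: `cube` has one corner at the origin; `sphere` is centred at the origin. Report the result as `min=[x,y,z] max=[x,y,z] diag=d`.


A = translate([13.9, 1.5, -8.8]) cube([12.9, 7.3, 19.7]) → bbox [13.9,1.5,-8.8] .. [26.8,8.8,10.9]
B = sphere(r=1.5) → bbox [-1.5,-1.5,-1.5] .. [1.5,1.5,1.5]
lo = A.lo+B.lo = [13.9-1.5, 1.5-1.5, -8.8-1.5] = [12.400,0.000,-10.300]
hi = A.hi+B.hi = [26.8+1.5, 8.8+1.5, 10.9+1.5] = [28.300,10.300,12.400]
diag = √(15.9²+10.3²+22.7²) = √874.19 = 29.567

min=[12.400,0.000,-10.300] max=[28.300,10.300,12.400] diag=29.567


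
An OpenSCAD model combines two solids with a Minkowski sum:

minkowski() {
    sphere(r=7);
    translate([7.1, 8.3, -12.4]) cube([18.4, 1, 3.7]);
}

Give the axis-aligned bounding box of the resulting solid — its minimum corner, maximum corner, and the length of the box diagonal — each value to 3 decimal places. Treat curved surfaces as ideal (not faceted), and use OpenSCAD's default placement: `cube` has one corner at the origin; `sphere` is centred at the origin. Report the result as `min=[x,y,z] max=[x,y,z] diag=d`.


A = translate([7.1, 8.3, -12.4]) cube([18.4, 1, 3.7]) → bbox [7.1,8.3,-12.4] .. [25.5,9.3,-8.7]
B = sphere(r=7) → bbox [-7,-7,-7] .. [7,7,7]
lo = A.lo+B.lo = [7.1-7, 8.3-7, -12.4-7] = [0.100,1.300,-19.400]
hi = A.hi+B.hi = [25.5+7, 9.3+7, -8.7+7] = [32.500,16.300,-1.700]
diag = √(32.4²+15²+17.7²) = √1588.05 = 39.850

min=[0.100,1.300,-19.400] max=[32.500,16.300,-1.700] diag=39.850


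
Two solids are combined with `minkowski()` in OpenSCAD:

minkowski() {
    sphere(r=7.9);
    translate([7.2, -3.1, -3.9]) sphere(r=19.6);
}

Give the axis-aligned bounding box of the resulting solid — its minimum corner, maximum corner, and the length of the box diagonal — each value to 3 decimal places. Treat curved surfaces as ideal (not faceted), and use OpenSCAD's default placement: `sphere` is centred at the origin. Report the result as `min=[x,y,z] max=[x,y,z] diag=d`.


A = translate([7.2, -3.1, -3.9]) sphere(r=19.6) → bbox [-12.4,-22.7,-23.5] .. [26.8,16.5,15.7]
B = sphere(r=7.9) → bbox [-7.9,-7.9,-7.9] .. [7.9,7.9,7.9]
lo = A.lo+B.lo = [-12.4-7.9, -22.7-7.9, -23.5-7.9] = [-20.300,-30.600,-31.400]
hi = A.hi+B.hi = [26.8+7.9, 16.5+7.9, 15.7+7.9] = [34.700,24.400,23.600]
diag = √(55²+55²+55²) = √9075 = 95.263

min=[-20.300,-30.600,-31.400] max=[34.700,24.400,23.600] diag=95.263


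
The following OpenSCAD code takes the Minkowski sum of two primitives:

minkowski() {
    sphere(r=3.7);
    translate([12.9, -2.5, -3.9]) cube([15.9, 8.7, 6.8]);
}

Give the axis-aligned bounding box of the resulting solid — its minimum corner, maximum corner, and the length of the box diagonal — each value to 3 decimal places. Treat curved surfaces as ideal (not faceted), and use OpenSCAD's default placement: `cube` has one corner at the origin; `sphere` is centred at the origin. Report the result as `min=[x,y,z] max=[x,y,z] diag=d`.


A = translate([12.9, -2.5, -3.9]) cube([15.9, 8.7, 6.8]) → bbox [12.9,-2.5,-3.9] .. [28.8,6.2,2.9]
B = sphere(r=3.7) → bbox [-3.7,-3.7,-3.7] .. [3.7,3.7,3.7]
lo = A.lo+B.lo = [12.9-3.7, -2.5-3.7, -3.9-3.7] = [9.200,-6.200,-7.600]
hi = A.hi+B.hi = [28.8+3.7, 6.2+3.7, 2.9+3.7] = [32.500,9.900,6.600]
diag = √(23.3²+16.1²+14.2²) = √1003.74 = 31.682

min=[9.200,-6.200,-7.600] max=[32.500,9.900,6.600] diag=31.682


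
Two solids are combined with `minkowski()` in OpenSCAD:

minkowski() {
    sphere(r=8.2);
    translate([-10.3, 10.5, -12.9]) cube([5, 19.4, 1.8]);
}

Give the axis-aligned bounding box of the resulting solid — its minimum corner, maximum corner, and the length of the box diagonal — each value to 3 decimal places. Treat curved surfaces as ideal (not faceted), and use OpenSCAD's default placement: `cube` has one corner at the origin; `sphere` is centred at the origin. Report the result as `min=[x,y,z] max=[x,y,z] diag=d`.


A = translate([-10.3, 10.5, -12.9]) cube([5, 19.4, 1.8]) → bbox [-10.3,10.5,-12.9] .. [-5.3,29.9,-11.1]
B = sphere(r=8.2) → bbox [-8.2,-8.2,-8.2] .. [8.2,8.2,8.2]
lo = A.lo+B.lo = [-10.3-8.2, 10.5-8.2, -12.9-8.2] = [-18.500,2.300,-21.100]
hi = A.hi+B.hi = [-5.3+8.2, 29.9+8.2, -11.1+8.2] = [2.900,38.100,-2.900]
diag = √(21.4²+35.8²+18.2²) = √2070.84 = 45.506

min=[-18.500,2.300,-21.100] max=[2.900,38.100,-2.900] diag=45.506


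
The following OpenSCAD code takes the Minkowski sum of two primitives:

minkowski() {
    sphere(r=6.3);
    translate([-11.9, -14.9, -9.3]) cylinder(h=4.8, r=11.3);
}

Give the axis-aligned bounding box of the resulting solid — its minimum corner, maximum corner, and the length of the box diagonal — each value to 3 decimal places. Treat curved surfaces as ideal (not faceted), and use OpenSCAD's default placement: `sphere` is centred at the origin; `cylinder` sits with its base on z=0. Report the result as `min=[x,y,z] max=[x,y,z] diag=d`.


A = translate([-11.9, -14.9, -9.3]) cylinder(h=4.8, r=11.3) → bbox [-23.2,-26.2,-9.3] .. [-0.6,-3.6,-4.5]
B = sphere(r=6.3) → bbox [-6.3,-6.3,-6.3] .. [6.3,6.3,6.3]
lo = A.lo+B.lo = [-23.2-6.3, -26.2-6.3, -9.3-6.3] = [-29.500,-32.500,-15.600]
hi = A.hi+B.hi = [-0.6+6.3, -3.6+6.3, -4.5+6.3] = [5.700,2.700,1.800]
diag = √(35.2²+35.2²+17.4²) = √2780.84 = 52.734

min=[-29.500,-32.500,-15.600] max=[5.700,2.700,1.800] diag=52.734


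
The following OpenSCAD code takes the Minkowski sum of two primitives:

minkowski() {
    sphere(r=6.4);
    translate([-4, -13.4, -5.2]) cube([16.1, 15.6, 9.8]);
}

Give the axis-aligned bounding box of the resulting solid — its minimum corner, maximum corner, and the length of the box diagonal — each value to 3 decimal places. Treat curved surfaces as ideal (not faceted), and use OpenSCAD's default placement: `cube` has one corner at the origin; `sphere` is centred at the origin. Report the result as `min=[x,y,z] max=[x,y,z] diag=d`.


min=[-10.400,-19.800,-11.600] max=[18.500,8.600,11.000] diag=46.395

A = translate([-4, -13.4, -5.2]) cube([16.1, 15.6, 9.8]) → bbox [-4,-13.4,-5.2] .. [12.1,2.2,4.6]
B = sphere(r=6.4) → bbox [-6.4,-6.4,-6.4] .. [6.4,6.4,6.4]
lo = A.lo+B.lo = [-4-6.4, -13.4-6.4, -5.2-6.4] = [-10.400,-19.800,-11.600]
hi = A.hi+B.hi = [12.1+6.4, 2.2+6.4, 4.6+6.4] = [18.500,8.600,11.000]
diag = √(28.9²+28.4²+22.6²) = √2152.53 = 46.395
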